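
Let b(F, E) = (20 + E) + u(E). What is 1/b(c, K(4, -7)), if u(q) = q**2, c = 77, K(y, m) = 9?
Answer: 1/110 ≈ 0.0090909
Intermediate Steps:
b(F, E) = 20 + E + E**2 (b(F, E) = (20 + E) + E**2 = 20 + E + E**2)
1/b(c, K(4, -7)) = 1/(20 + 9 + 9**2) = 1/(20 + 9 + 81) = 1/110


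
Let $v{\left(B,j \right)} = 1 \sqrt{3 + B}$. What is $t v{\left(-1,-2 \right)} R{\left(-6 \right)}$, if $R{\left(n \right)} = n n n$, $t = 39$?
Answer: $- 8424 \sqrt{2} \approx -11913.0$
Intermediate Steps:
$R{\left(n \right)} = n^{3}$ ($R{\left(n \right)} = n^{2} n = n^{3}$)
$v{\left(B,j \right)} = \sqrt{3 + B}$
$t v{\left(-1,-2 \right)} R{\left(-6 \right)} = 39 \sqrt{3 - 1} \left(-6\right)^{3} = 39 \sqrt{2} \left(-216\right) = - 8424 \sqrt{2}$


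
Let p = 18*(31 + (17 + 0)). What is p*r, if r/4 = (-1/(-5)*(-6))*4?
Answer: -82944/5 ≈ -16589.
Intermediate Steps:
r = -96/5 (r = 4*((-1/(-5)*(-6))*4) = 4*((-1*(-⅕)*(-6))*4) = 4*(((⅕)*(-6))*4) = 4*(-6/5*4) = 4*(-24/5) = -96/5 ≈ -19.200)
p = 864 (p = 18*(31 + 17) = 18*48 = 864)
p*r = 864*(-96/5) = -82944/5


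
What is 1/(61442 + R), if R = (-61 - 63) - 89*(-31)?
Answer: 1/64077 ≈ 1.5606e-5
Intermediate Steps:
R = 2635 (R = -124 + 2759 = 2635)
1/(61442 + R) = 1/(61442 + 2635) = 1/64077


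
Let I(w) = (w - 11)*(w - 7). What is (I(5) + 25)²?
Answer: 1369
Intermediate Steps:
I(w) = (-11 + w)*(-7 + w)
(I(5) + 25)² = ((77 + 5² - 18*5) + 25)² = ((77 + 25 - 90) + 25)² = (12 + 25)² = 37² = 1369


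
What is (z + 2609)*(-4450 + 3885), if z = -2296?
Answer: -176845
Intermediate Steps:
(z + 2609)*(-4450 + 3885) = (-2296 + 2609)*(-4450 + 3885) = 313*(-565) = -176845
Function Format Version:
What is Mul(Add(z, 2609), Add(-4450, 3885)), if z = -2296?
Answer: -176845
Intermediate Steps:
Mul(Add(z, 2609), Add(-4450, 3885)) = Mul(Add(-2296, 2609), Add(-4450, 3885)) = Mul(313, -565) = -176845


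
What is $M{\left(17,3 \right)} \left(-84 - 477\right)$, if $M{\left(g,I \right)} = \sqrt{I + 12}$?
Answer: $- 561 \sqrt{15} \approx -2172.7$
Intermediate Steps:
$M{\left(g,I \right)} = \sqrt{12 + I}$
$M{\left(17,3 \right)} \left(-84 - 477\right) = \sqrt{12 + 3} \left(-84 - 477\right) = \sqrt{15} \left(-561\right) = - 561 \sqrt{15}$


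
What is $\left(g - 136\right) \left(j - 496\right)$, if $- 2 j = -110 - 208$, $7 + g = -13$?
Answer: $52572$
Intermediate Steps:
$g = -20$ ($g = -7 - 13 = -20$)
$j = 159$ ($j = - \frac{-110 - 208}{2} = \left(- \frac{1}{2}\right) \left(-318\right) = 159$)
$\left(g - 136\right) \left(j - 496\right) = \left(-20 - 136\right) \left(159 - 496\right) = \left(-156\right) \left(-337\right) = 52572$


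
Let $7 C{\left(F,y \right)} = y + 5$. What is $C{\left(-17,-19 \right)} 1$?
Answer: $-2$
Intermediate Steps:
$C{\left(F,y \right)} = \frac{5}{7} + \frac{y}{7}$ ($C{\left(F,y \right)} = \frac{y + 5}{7} = \frac{5 + y}{7} = \frac{5}{7} + \frac{y}{7}$)
$C{\left(-17,-19 \right)} 1 = \left(\frac{5}{7} + \frac{1}{7} \left(-19\right)\right) 1 = \left(\frac{5}{7} - \frac{19}{7}\right) 1 = \left(-2\right) 1 = -2$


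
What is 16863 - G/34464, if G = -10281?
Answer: 193725571/11488 ≈ 16863.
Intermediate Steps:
16863 - G/34464 = 16863 - (-10281)/34464 = 16863 - 1*(-3427/11488) = 16863 + 3427/11488 = 193725571/11488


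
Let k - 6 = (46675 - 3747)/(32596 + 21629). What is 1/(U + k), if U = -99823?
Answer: -54225/5412533897 ≈ -1.0018e-5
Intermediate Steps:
k = 368278/54225 (k = 6 + (46675 - 3747)/(32596 + 21629) = 6 + 42928/54225 = 368278/54225 ≈ 6.7917)
1/(U + k) = 1/(-99823 + 368278/54225) = 1/(-5412533897/54225) = -54225/5412533897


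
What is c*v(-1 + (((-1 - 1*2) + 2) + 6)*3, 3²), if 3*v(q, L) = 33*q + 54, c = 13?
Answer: 2236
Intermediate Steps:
v(q, L) = 18 + 11*q (v(q, L) = (33*q + 54)/3 = (54 + 33*q)/3 = 18 + 11*q)
c*v(-1 + (((-1 - 1*2) + 2) + 6)*3, 3²) = 13*(18 + 11*(-1 + (((-1 - 1*2) + 2) + 6)*3)) = 13*(18 + 11*(-1 + (((-1 - 2) + 2) + 6)*3)) = 13*(18 + 11*(-1 + ((-3 + 2) + 6)*3)) = 13*(18 + 11*(-1 + (-1 + 6)*3)) = 13*(18 + 11*(-1 + 5*3)) = 13*(18 + 11*(-1 + 15)) = 13*(18 + 11*14) = 13*(18 + 154) = 13*172 = 2236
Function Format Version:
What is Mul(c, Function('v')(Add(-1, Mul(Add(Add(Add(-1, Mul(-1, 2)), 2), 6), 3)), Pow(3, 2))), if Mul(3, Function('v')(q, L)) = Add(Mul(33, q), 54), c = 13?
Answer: 2236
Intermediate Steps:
Function('v')(q, L) = Add(18, Mul(11, q)) (Function('v')(q, L) = Mul(Rational(1, 3), Add(Mul(33, q), 54)) = Mul(Rational(1, 3), Add(54, Mul(33, q))) = Add(18, Mul(11, q)))
Mul(c, Function('v')(Add(-1, Mul(Add(Add(Add(-1, Mul(-1, 2)), 2), 6), 3)), Pow(3, 2))) = Mul(13, Add(18, Mul(11, Add(-1, Mul(Add(Add(Add(-1, Mul(-1, 2)), 2), 6), 3))))) = Mul(13, Add(18, Mul(11, Add(-1, Mul(Add(Add(Add(-1, -2), 2), 6), 3))))) = Mul(13, Add(18, Mul(11, Add(-1, Mul(Add(Add(-3, 2), 6), 3))))) = Mul(13, Add(18, Mul(11, Add(-1, Mul(Add(-1, 6), 3))))) = Mul(13, Add(18, Mul(11, Add(-1, Mul(5, 3))))) = Mul(13, Add(18, Mul(11, Add(-1, 15)))) = Mul(13, Add(18, Mul(11, 14))) = Mul(13, Add(18, 154)) = Mul(13, 172) = 2236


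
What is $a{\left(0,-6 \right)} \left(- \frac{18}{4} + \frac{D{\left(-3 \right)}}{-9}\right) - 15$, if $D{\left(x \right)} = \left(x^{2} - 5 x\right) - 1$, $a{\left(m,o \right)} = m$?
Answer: $-15$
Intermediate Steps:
$D{\left(x \right)} = -1 + x^{2} - 5 x$
$a{\left(0,-6 \right)} \left(- \frac{18}{4} + \frac{D{\left(-3 \right)}}{-9}\right) - 15 = 0 \left(- \frac{18}{4} + \frac{-1 + \left(-3\right)^{2} - -15}{-9}\right) - 15 = 0 \left(\left(-18\right) \frac{1}{4} + \left(-1 + 9 + 15\right) \left(- \frac{1}{9}\right)\right) - 15 = 0 \left(- \frac{9}{2} + 23 \left(- \frac{1}{9}\right)\right) - 15 = 0 \left(- \frac{9}{2} - \frac{23}{9}\right) - 15 = 0 \left(- \frac{127}{18}\right) - 15 = 0 - 15 = -15$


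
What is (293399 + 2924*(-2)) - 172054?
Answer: 115497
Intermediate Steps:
(293399 + 2924*(-2)) - 172054 = (293399 - 5848) - 172054 = 287551 - 172054 = 115497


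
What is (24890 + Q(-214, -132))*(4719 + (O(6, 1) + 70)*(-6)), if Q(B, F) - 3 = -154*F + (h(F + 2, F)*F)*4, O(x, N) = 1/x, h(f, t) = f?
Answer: 489374578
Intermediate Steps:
Q(B, F) = 3 - 154*F + 4*F*(2 + F) (Q(B, F) = 3 + (-154*F + ((F + 2)*F)*4) = 3 + (-154*F + ((2 + F)*F)*4) = 3 + (-154*F + (F*(2 + F))*4) = 3 + (-154*F + 4*F*(2 + F)) = 3 - 154*F + 4*F*(2 + F))
(24890 + Q(-214, -132))*(4719 + (O(6, 1) + 70)*(-6)) = (24890 + (3 - 146*(-132) + 4*(-132)²))*(4719 + (1/6 + 70)*(-6)) = (24890 + (3 + 19272 + 4*17424))*(4719 + (⅙ + 70)*(-6)) = (24890 + (3 + 19272 + 69696))*(4719 + (421/6)*(-6)) = (24890 + 88971)*(4719 - 421) = 113861*4298 = 489374578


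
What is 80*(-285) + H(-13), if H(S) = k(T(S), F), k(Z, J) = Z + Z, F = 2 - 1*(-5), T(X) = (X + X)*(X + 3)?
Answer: -22280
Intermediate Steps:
T(X) = 2*X*(3 + X) (T(X) = (2*X)*(3 + X) = 2*X*(3 + X))
F = 7 (F = 2 + 5 = 7)
k(Z, J) = 2*Z
H(S) = 4*S*(3 + S) (H(S) = 2*(2*S*(3 + S)) = 4*S*(3 + S))
80*(-285) + H(-13) = 80*(-285) + 4*(-13)*(3 - 13) = -22800 + 4*(-13)*(-10) = -22800 + 520 = -22280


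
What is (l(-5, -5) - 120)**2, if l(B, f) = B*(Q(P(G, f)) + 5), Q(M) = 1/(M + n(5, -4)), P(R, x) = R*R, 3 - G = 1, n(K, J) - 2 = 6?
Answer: 3045025/144 ≈ 21146.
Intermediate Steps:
n(K, J) = 8 (n(K, J) = 2 + 6 = 8)
G = 2 (G = 3 - 1*1 = 3 - 1 = 2)
P(R, x) = R**2
Q(M) = 1/(8 + M) (Q(M) = 1/(M + 8) = 1/(8 + M))
l(B, f) = 61*B/12 (l(B, f) = B*(1/(8 + 2**2) + 5) = B*(1/(8 + 4) + 5) = B*(1/12 + 5) = B*(61/12) = 61*B/12)
(l(-5, -5) - 120)**2 = ((61/12)*(-5) - 120)**2 = (-305/12 - 120)**2 = (-1745/12)**2 = 3045025/144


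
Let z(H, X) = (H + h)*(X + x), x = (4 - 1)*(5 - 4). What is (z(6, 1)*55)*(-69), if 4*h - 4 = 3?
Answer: -117645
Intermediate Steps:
h = 7/4 (h = 1 + (1/4)*3 = 1 + 3/4 = 7/4 ≈ 1.7500)
x = 3 (x = 3*1 = 3)
z(H, X) = (3 + X)*(7/4 + H) (z(H, X) = (H + 7/4)*(X + 3) = (7/4 + H)*(3 + X) = (3 + X)*(7/4 + H))
(z(6, 1)*55)*(-69) = ((21/4 + 3*6 + (7/4)*1 + 6*1)*55)*(-69) = ((21/4 + 18 + 7/4 + 6)*55)*(-69) = (31*55)*(-69) = 1705*(-69) = -117645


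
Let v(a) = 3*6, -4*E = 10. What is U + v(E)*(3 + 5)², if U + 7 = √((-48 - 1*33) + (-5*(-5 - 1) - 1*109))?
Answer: 1145 + 4*I*√10 ≈ 1145.0 + 12.649*I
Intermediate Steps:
E = -5/2 (E = -¼*10 = -5/2 ≈ -2.5000)
v(a) = 18
U = -7 + 4*I*√10 (U = -7 + √((-48 - 1*33) + (-5*(-5 - 1) - 1*109)) = -7 + √((-48 - 33) + (-5*(-6) - 109)) = -7 + √(-81 + (30 - 109)) = -7 + √(-81 - 79) = -7 + √(-160) = -7 + 4*I*√10 ≈ -7.0 + 12.649*I)
U + v(E)*(3 + 5)² = (-7 + 4*I*√10) + 18*(3 + 5)² = (-7 + 4*I*√10) + 18*8² = (-7 + 4*I*√10) + 18*64 = (-7 + 4*I*√10) + 1152 = 1145 + 4*I*√10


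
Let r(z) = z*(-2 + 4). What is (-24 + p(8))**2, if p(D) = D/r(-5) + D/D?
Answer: 14161/25 ≈ 566.44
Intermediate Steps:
r(z) = 2*z (r(z) = z*2 = 2*z)
p(D) = 1 - D/10 (p(D) = D/((2*(-5))) + D/D = D/(-10) + 1 = D*(-1/10) + 1 = -D/10 + 1 = 1 - D/10)
(-24 + p(8))**2 = (-24 + (1 - 1/10*8))**2 = (-24 + (1 - 4/5))**2 = (-24 + 1/5)**2 = (-119/5)**2 = 14161/25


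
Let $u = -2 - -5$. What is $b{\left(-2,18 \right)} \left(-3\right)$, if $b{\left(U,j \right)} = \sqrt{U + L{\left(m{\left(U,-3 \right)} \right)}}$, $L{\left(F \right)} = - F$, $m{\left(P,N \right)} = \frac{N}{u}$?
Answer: $- 3 i \approx - 3.0 i$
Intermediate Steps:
$u = 3$ ($u = -2 + 5 = 3$)
$m{\left(P,N \right)} = \frac{N}{3}$
$b{\left(U,j \right)} = \sqrt{1 + U}$ ($b{\left(U,j \right)} = \sqrt{U - \frac{1}{3} \left(-3\right)} = \sqrt{U - -1} = \sqrt{U + 1} = \sqrt{1 + U}$)
$b{\left(-2,18 \right)} \left(-3\right) = \sqrt{1 - 2} \left(-3\right) = \sqrt{-1} \left(-3\right) = i \left(-3\right) = - 3 i$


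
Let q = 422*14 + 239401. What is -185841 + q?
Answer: 59468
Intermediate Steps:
q = 245309 (q = 5908 + 239401 = 245309)
-185841 + q = -185841 + 245309 = 59468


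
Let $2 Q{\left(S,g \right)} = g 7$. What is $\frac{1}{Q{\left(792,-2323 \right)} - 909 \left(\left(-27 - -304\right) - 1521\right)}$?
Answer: $\frac{2}{2245331} \approx 8.9074 \cdot 10^{-7}$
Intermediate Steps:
$Q{\left(S,g \right)} = \frac{7 g}{2}$ ($Q{\left(S,g \right)} = \frac{g 7}{2} = \frac{7 g}{2}$)
$\frac{1}{Q{\left(792,-2323 \right)} - 909 \left(\left(-27 - -304\right) - 1521\right)} = \frac{1}{\frac{7}{2} \left(-2323\right) - 909 \left(\left(-27 - -304\right) - 1521\right)} = \frac{1}{- \frac{16261}{2} - 909 \left(\left(-27 + 304\right) - 1521\right)} = \frac{1}{- \frac{16261}{2} - 909 \left(277 - 1521\right)} = \frac{1}{- \frac{16261}{2} - -1130796} = \frac{1}{- \frac{16261}{2} + 1130796} = \frac{1}{\frac{2245331}{2}} = \frac{2}{2245331}$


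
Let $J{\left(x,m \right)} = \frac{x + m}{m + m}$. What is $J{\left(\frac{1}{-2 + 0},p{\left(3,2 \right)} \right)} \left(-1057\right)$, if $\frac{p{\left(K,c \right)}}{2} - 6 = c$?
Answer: $- \frac{32767}{64} \approx -511.98$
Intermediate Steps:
$p{\left(K,c \right)} = 12 + 2 c$
$J{\left(x,m \right)} = \frac{m + x}{2 m}$
$J{\left(\frac{1}{-2 + 0},p{\left(3,2 \right)} \right)} \left(-1057\right) = \frac{\left(12 + 2 \cdot 2\right) + \frac{1}{-2 + 0}}{2 \left(12 + 2 \cdot 2\right)} \left(-1057\right) = \frac{\left(12 + 4\right) + \frac{1}{-2}}{2 \left(12 + 4\right)} \left(-1057\right) = \frac{16 - \frac{1}{2}}{2 \cdot 16} \left(-1057\right) = \frac{1}{2} \cdot \frac{1}{16} \cdot \frac{31}{2} \left(-1057\right) = \frac{31}{64} \left(-1057\right) = - \frac{32767}{64}$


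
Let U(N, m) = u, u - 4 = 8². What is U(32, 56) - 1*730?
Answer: -662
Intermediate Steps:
u = 68 (u = 4 + 8² = 4 + 64 = 68)
U(N, m) = 68
U(32, 56) - 1*730 = 68 - 1*730 = 68 - 730 = -662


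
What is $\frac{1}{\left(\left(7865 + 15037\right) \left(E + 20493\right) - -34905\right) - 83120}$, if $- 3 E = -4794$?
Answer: $\frac{1}{505879867} \approx 1.9768 \cdot 10^{-9}$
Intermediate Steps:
$E = 1598$ ($E = \left(- \frac{1}{3}\right) \left(-4794\right) = 1598$)
$\frac{1}{\left(\left(7865 + 15037\right) \left(E + 20493\right) - -34905\right) - 83120} = \frac{1}{\left(\left(7865 + 15037\right) \left(1598 + 20493\right) - -34905\right) - 83120} = \frac{1}{\left(22902 \cdot 22091 + 34905\right) - 83120} = \frac{1}{\left(505928082 + 34905\right) - 83120} = \frac{1}{505962987 - 83120} = \frac{1}{505879867}$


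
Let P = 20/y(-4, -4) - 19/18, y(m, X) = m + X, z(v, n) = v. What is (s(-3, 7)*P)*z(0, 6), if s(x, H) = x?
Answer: 0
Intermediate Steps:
y(m, X) = X + m
P = -32/9 (P = 20/(-4 - 4) - 19/18 = 20/(-8) - 19*1/18 = 20*(-⅛) - 19/18 = -5/2 - 19/18 = -32/9 ≈ -3.5556)
(s(-3, 7)*P)*z(0, 6) = -3*(-32/9)*0 = (32/3)*0 = 0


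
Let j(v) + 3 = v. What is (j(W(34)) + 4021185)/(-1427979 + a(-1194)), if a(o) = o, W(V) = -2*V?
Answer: -4021114/1429173 ≈ -2.8136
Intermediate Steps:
j(v) = -3 + v
(j(W(34)) + 4021185)/(-1427979 + a(-1194)) = ((-3 - 2*34) + 4021185)/(-1427979 - 1194) = ((-3 - 68) + 4021185)/(-1429173) = (-71 + 4021185)*(-1/1429173) = 4021114*(-1/1429173) = -4021114/1429173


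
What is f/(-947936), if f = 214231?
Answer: -214231/947936 ≈ -0.22600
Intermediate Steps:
f/(-947936) = 214231/(-947936) = 214231*(-1/947936) = -214231/947936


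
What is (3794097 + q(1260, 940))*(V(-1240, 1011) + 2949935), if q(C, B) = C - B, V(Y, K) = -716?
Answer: 11190566710323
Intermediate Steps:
(3794097 + q(1260, 940))*(V(-1240, 1011) + 2949935) = (3794097 + (1260 - 1*940))*(-716 + 2949935) = (3794097 + (1260 - 940))*2949219 = (3794097 + 320)*2949219 = 3794417*2949219 = 11190566710323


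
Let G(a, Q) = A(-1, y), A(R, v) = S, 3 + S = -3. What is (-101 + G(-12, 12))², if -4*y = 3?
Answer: 11449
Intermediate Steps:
y = -¾ (y = -¼*3 = -¾ ≈ -0.75000)
S = -6 (S = -3 - 3 = -6)
A(R, v) = -6
G(a, Q) = -6
(-101 + G(-12, 12))² = (-101 - 6)² = (-107)² = 11449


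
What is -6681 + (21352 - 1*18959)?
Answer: -4288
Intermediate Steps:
-6681 + (21352 - 1*18959) = -6681 + (21352 - 18959) = -6681 + 2393 = -4288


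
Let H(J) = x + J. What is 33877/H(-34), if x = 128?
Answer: 33877/94 ≈ 360.39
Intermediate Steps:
H(J) = 128 + J
33877/H(-34) = 33877/(128 - 34) = 33877/94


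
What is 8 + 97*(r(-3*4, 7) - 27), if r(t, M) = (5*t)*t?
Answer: 67229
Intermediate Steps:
r(t, M) = 5*t²
8 + 97*(r(-3*4, 7) - 27) = 8 + 97*(5*(-3*4)² - 27) = 8 + 97*(5*(-12)² - 27) = 8 + 97*(5*144 - 27) = 8 + 97*(720 - 27) = 8 + 97*693 = 8 + 67221 = 67229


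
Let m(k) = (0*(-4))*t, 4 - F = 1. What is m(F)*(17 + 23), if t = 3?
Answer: 0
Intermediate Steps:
F = 3 (F = 4 - 1*1 = 4 - 1 = 3)
m(k) = 0 (m(k) = (0*(-4))*3 = 0*3 = 0)
m(F)*(17 + 23) = 0*(17 + 23) = 0*40 = 0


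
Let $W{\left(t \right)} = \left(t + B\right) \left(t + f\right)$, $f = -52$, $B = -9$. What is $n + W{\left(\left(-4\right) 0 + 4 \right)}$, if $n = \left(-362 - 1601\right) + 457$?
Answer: $-1266$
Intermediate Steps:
$W{\left(t \right)} = \left(-52 + t\right) \left(-9 + t\right)$ ($W{\left(t \right)} = \left(t - 9\right) \left(t - 52\right) = \left(-9 + t\right) \left(-52 + t\right) = \left(-52 + t\right) \left(-9 + t\right)$)
$n = -1506$ ($n = -1963 + 457 = -1506$)
$n + W{\left(\left(-4\right) 0 + 4 \right)} = -1506 + \left(468 + \left(\left(-4\right) 0 + 4\right)^{2} - 61 \left(\left(-4\right) 0 + 4\right)\right) = -1506 + \left(468 + \left(0 + 4\right)^{2} - 61 \left(0 + 4\right)\right) = -1506 + \left(468 + 4^{2} - 244\right) = -1506 + \left(468 + 16 - 244\right) = -1506 + 240 = -1266$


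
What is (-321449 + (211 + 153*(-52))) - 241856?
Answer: -571050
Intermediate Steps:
(-321449 + (211 + 153*(-52))) - 241856 = (-321449 + (211 - 7956)) - 241856 = (-321449 - 7745) - 241856 = -329194 - 241856 = -571050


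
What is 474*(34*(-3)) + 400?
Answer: -47948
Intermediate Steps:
474*(34*(-3)) + 400 = 474*(-102) + 400 = -48348 + 400 = -47948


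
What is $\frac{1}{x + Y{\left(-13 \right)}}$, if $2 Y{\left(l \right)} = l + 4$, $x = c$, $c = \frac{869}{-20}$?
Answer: $- \frac{20}{959} \approx -0.020855$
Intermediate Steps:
$c = - \frac{869}{20}$ ($c = 869 \left(- \frac{1}{20}\right) = - \frac{869}{20} \approx -43.45$)
$x = - \frac{869}{20} \approx -43.45$
$Y{\left(l \right)} = 2 + \frac{l}{2}$ ($Y{\left(l \right)} = \frac{l + 4}{2} = \frac{4 + l}{2} = 2 + \frac{l}{2}$)
$\frac{1}{x + Y{\left(-13 \right)}} = \frac{1}{- \frac{869}{20} + \left(2 + \frac{1}{2} \left(-13\right)\right)} = \frac{1}{- \frac{869}{20} + \left(2 - \frac{13}{2}\right)} = \frac{1}{- \frac{869}{20} - \frac{9}{2}} = \frac{1}{- \frac{959}{20}} = - \frac{20}{959}$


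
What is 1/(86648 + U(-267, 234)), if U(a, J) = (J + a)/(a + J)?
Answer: 1/86649 ≈ 1.1541e-5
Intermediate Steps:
U(a, J) = 1 (U(a, J) = (J + a)/(J + a) = 1)
1/(86648 + U(-267, 234)) = 1/(86648 + 1) = 1/86649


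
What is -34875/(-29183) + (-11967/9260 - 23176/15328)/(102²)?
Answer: 402256528961779/336679588295820 ≈ 1.1948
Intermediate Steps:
-34875/(-29183) + (-11967/9260 - 23176/15328)/(102²) = -34875*(-1/29183) + (-11967*1/9260 - 23176*1/15328)/10404 = 34875/29183 + (-11967/9260 - 2897/1916)*(1/10404) = 34875/29183 - 3109687/1108885*1/10404 = 34875/29183 - 3109687/11536839540 = 402256528961779/336679588295820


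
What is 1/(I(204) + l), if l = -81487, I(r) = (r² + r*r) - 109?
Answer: 1/1636 ≈ 0.00061125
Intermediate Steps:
I(r) = -109 + 2*r² (I(r) = (r² + r²) - 109 = 2*r² - 109 = -109 + 2*r²)
1/(I(204) + l) = 1/((-109 + 2*204²) - 81487) = 1/((-109 + 2*41616) - 81487) = 1/((-109 + 83232) - 81487) = 1/(83123 - 81487) = 1/1636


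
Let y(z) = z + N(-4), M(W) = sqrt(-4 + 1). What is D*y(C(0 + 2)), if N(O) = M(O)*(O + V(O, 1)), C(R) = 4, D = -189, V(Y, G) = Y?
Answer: -756 + 1512*I*sqrt(3) ≈ -756.0 + 2618.9*I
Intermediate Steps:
M(W) = I*sqrt(3) (M(W) = sqrt(-3) = I*sqrt(3))
N(O) = 2*I*O*sqrt(3) (N(O) = (I*sqrt(3))*(O + O) = (I*sqrt(3))*(2*O) = 2*I*O*sqrt(3))
y(z) = z - 8*I*sqrt(3) (y(z) = z + 2*I*(-4)*sqrt(3) = z - 8*I*sqrt(3))
D*y(C(0 + 2)) = -189*(4 - 8*I*sqrt(3)) = -756 + 1512*I*sqrt(3)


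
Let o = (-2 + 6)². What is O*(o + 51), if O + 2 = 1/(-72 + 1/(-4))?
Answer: -38994/289 ≈ -134.93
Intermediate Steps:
o = 16 (o = 4² = 16)
O = -582/289 (O = -2 + 1/(-72 + 1/(-4)) = -2 + 1/(-72 - ¼) = -2 + 1/(-289/4) = -2 - 4/289 = -582/289 ≈ -2.0138)
O*(o + 51) = -582*(16 + 51)/289 = -582/289*67 = -38994/289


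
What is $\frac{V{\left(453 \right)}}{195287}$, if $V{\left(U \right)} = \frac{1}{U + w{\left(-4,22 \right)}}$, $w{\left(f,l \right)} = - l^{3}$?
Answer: $- \frac{1}{1990950965} \approx -5.0227 \cdot 10^{-10}$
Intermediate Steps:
$V{\left(U \right)} = \frac{1}{-10648 + U}$ ($V{\left(U \right)} = \frac{1}{U - 22^{3}} = \frac{1}{U - 10648} = \frac{1}{-10648 + U}$)
$\frac{V{\left(453 \right)}}{195287} = \frac{1}{\left(-10648 + 453\right) 195287} = \frac{1}{-10195} \cdot \frac{1}{195287} = \left(- \frac{1}{10195}\right) \frac{1}{195287} = - \frac{1}{1990950965}$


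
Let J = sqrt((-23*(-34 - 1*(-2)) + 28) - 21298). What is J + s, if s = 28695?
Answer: 28695 + I*sqrt(20534) ≈ 28695.0 + 143.3*I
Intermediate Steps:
J = I*sqrt(20534) (J = sqrt((-23*(-34 + 2) + 28) - 21298) = sqrt((-23*(-32) + 28) - 21298) = sqrt((736 + 28) - 21298) = sqrt(764 - 21298) = sqrt(-20534) = I*sqrt(20534) ≈ 143.3*I)
J + s = I*sqrt(20534) + 28695 = 28695 + I*sqrt(20534)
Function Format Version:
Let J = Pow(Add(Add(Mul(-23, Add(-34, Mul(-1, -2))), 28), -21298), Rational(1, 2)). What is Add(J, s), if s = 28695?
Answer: Add(28695, Mul(I, Pow(20534, Rational(1, 2)))) ≈ Add(28695., Mul(143.30, I))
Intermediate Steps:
J = Mul(I, Pow(20534, Rational(1, 2))) (J = Pow(Add(Add(Mul(-23, Add(-34, 2)), 28), -21298), Rational(1, 2)) = Pow(Add(Add(Mul(-23, -32), 28), -21298), Rational(1, 2)) = Pow(Add(Add(736, 28), -21298), Rational(1, 2)) = Pow(Add(764, -21298), Rational(1, 2)) = Pow(-20534, Rational(1, 2)) = Mul(I, Pow(20534, Rational(1, 2))) ≈ Mul(143.30, I))
Add(J, s) = Add(Mul(I, Pow(20534, Rational(1, 2))), 28695) = Add(28695, Mul(I, Pow(20534, Rational(1, 2))))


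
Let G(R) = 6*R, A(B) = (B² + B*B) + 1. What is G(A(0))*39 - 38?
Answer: 196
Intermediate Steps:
A(B) = 1 + 2*B² (A(B) = (B² + B²) + 1 = 2*B² + 1 = 1 + 2*B²)
G(A(0))*39 - 38 = (6*(1 + 2*0²))*39 - 38 = (6*(1 + 2*0))*39 - 38 = (6*(1 + 0))*39 - 38 = (6*1)*39 - 38 = 6*39 - 38 = 234 - 38 = 196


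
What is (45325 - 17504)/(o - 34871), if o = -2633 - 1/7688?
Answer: -213887848/288330753 ≈ -0.74181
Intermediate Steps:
o = -20242505/7688 (o = -2633 - 1*1/7688 = -2633 - 1/7688 = -20242505/7688 ≈ -2633.0)
(45325 - 17504)/(o - 34871) = (45325 - 17504)/(-20242505/7688 - 34871) = 27821/(-288330753/7688) = 27821*(-7688/288330753) = -213887848/288330753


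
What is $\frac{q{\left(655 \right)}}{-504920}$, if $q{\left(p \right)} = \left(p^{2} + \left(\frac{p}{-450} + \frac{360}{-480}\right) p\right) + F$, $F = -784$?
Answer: $- \frac{15364669}{18177120} \approx -0.84527$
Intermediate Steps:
$q{\left(p \right)} = -784 + p^{2} + p \left(- \frac{3}{4} - \frac{p}{450}\right)$ ($q{\left(p \right)} = \left(p^{2} + \left(\frac{p}{-450} + \frac{360}{-480}\right) p\right) - 784 = \left(p^{2} + \left(p \left(- \frac{1}{450}\right) + 360 \left(- \frac{1}{480}\right)\right) p\right) - 784 = \left(p^{2} + \left(- \frac{p}{450} - \frac{3}{4}\right) p\right) - 784 = \left(p^{2} + \left(- \frac{3}{4} - \frac{p}{450}\right) p\right) - 784 = \left(p^{2} + p \left(- \frac{3}{4} - \frac{p}{450}\right)\right) - 784 = -784 + p^{2} + p \left(- \frac{3}{4} - \frac{p}{450}\right)$)
$\frac{q{\left(655 \right)}}{-504920} = \frac{-784 - \frac{1965}{4} + \frac{449 \cdot 655^{2}}{450}}{-504920} = \left(-784 - \frac{1965}{4} + \frac{449}{450} \cdot 429025\right) \left(- \frac{1}{504920}\right) = \left(-784 - \frac{1965}{4} + \frac{7705289}{18}\right) \left(- \frac{1}{504920}\right) = \frac{15364669}{36} \left(- \frac{1}{504920}\right) = - \frac{15364669}{18177120}$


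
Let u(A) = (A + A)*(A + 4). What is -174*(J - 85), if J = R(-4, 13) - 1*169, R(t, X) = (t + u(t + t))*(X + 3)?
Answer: -122844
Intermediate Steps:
u(A) = 2*A*(4 + A) (u(A) = (2*A)*(4 + A) = 2*A*(4 + A))
R(t, X) = (3 + X)*(t + 4*t*(4 + 2*t)) (R(t, X) = (t + 2*(t + t)*(4 + (t + t)))*(X + 3) = (t + 2*(2*t)*(4 + 2*t))*(3 + X) = (t + 4*t*(4 + 2*t))*(3 + X) = (3 + X)*(t + 4*t*(4 + 2*t)))
J = 791 (J = -4*(51 + 13 + 24*(-4) + 8*13*(2 - 4)) - 1*169 = -4*(51 + 13 - 96 + 8*13*(-2)) - 169 = -4*(51 + 13 - 96 - 208) - 169 = -4*(-240) - 169 = 960 - 169 = 791)
-174*(J - 85) = -174*(791 - 85) = -174*706 = -122844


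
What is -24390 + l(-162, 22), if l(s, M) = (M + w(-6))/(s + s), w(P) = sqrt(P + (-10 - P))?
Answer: -3951191/162 - I*sqrt(10)/324 ≈ -24390.0 - 0.0097601*I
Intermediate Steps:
w(P) = I*sqrt(10) (w(P) = sqrt(-10) = I*sqrt(10))
l(s, M) = (M + I*sqrt(10))/(2*s) (l(s, M) = (M + I*sqrt(10))/(s + s) = (M + I*sqrt(10))/((2*s)) = (M + I*sqrt(10))*(1/(2*s)) = (M + I*sqrt(10))/(2*s))
-24390 + l(-162, 22) = -24390 + (1/2)*(22 + I*sqrt(10))/(-162) = -24390 + (1/2)*(-1/162)*(22 + I*sqrt(10)) = -24390 + (-11/162 - I*sqrt(10)/324) = -3951191/162 - I*sqrt(10)/324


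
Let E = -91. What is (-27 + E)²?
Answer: 13924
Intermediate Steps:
(-27 + E)² = (-27 - 91)² = (-118)² = 13924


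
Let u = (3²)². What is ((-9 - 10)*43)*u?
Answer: -66177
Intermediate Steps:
u = 81 (u = 9² = 81)
((-9 - 10)*43)*u = ((-9 - 10)*43)*81 = -19*43*81 = -817*81 = -66177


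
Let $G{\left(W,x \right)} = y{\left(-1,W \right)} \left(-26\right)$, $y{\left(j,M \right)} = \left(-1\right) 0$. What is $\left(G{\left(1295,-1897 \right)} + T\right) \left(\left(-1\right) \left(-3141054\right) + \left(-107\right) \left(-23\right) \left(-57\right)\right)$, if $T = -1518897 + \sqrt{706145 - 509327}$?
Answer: $-4557871182969 + 3000777 \sqrt{196818} \approx -4.5565 \cdot 10^{12}$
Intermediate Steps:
$y{\left(j,M \right)} = 0$
$G{\left(W,x \right)} = 0$ ($G{\left(W,x \right)} = 0 \left(-26\right) = 0$)
$T = -1518897 + \sqrt{196818} \approx -1.5185 \cdot 10^{6}$
$\left(G{\left(1295,-1897 \right)} + T\right) \left(\left(-1\right) \left(-3141054\right) + \left(-107\right) \left(-23\right) \left(-57\right)\right) = \left(0 - \left(1518897 - \sqrt{196818}\right)\right) \left(\left(-1\right) \left(-3141054\right) + \left(-107\right) \left(-23\right) \left(-57\right)\right) = \left(-1518897 + \sqrt{196818}\right) \left(3141054 + 2461 \left(-57\right)\right) = \left(-1518897 + \sqrt{196818}\right) \left(3141054 - 140277\right) = \left(-1518897 + \sqrt{196818}\right) 3000777 = -4557871182969 + 3000777 \sqrt{196818}$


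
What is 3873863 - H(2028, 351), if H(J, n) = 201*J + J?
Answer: 3464207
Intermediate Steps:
H(J, n) = 202*J
3873863 - H(2028, 351) = 3873863 - 202*2028 = 3873863 - 1*409656 = 3873863 - 409656 = 3464207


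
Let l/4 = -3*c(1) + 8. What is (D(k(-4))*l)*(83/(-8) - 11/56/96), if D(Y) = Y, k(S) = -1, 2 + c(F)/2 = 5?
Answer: -278935/672 ≈ -415.08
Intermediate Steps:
c(F) = 6 (c(F) = -4 + 2*5 = -4 + 10 = 6)
l = -40 (l = 4*(-3*6 + 8) = 4*(-18 + 8) = 4*(-10) = -40)
(D(k(-4))*l)*(83/(-8) - 11/56/96) = (-1*(-40))*(83/(-8) - 11/56/96) = 40*(83*(-⅛) - 11*1/56*(1/96)) = 40*(-83/8 - 11/56*1/96) = 40*(-83/8 - 11/5376) = 40*(-55787/5376) = -278935/672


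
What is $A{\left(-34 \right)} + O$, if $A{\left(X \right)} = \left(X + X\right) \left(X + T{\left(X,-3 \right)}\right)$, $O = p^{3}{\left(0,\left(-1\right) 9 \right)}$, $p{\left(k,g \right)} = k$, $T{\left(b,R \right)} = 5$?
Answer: $1972$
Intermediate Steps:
$O = 0$ ($O = 0^{3} = 0$)
$A{\left(X \right)} = 2 X \left(5 + X\right)$ ($A{\left(X \right)} = \left(X + X\right) \left(X + 5\right) = 2 X \left(5 + X\right)$)
$A{\left(-34 \right)} + O = 2 \left(-34\right) \left(5 - 34\right) + 0 = 2 \left(-34\right) \left(-29\right) + 0 = 1972 + 0 = 1972$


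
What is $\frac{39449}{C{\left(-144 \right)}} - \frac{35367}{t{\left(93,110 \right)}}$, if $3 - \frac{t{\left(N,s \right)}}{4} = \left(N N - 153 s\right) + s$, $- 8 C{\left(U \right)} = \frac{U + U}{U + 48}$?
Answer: $- \frac{10192465333}{96888} \approx -1.052 \cdot 10^{5}$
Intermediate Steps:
$C{\left(U \right)} = - \frac{U}{4 \left(48 + U\right)}$ ($C{\left(U \right)} = - \frac{\left(U + U\right) \frac{1}{U + 48}}{8} = - \frac{2 U \frac{1}{48 + U}}{8} = - \frac{U}{4 \left(48 + U\right)}$)
$t{\left(N,s \right)} = 12 - 4 N^{2} + 608 s$ ($t{\left(N,s \right)} = 12 - 4 \left(\left(N N - 153 s\right) + s\right) = 12 - 4 \left(\left(N^{2} - 153 s\right) + s\right) = 12 - 4 \left(N^{2} - 152 s\right) = 12 - \left(- 608 s + 4 N^{2}\right) = 12 - 4 N^{2} + 608 s$)
$\frac{39449}{C{\left(-144 \right)}} - \frac{35367}{t{\left(93,110 \right)}} = \frac{39449}{\left(-1\right) \left(-144\right) \frac{1}{192 + 4 \left(-144\right)}} - \frac{35367}{12 - 4 \cdot 93^{2} + 608 \cdot 110} = \frac{39449}{\left(-1\right) \left(-144\right) \frac{1}{192 - 576}} - \frac{35367}{12 - 34596 + 66880} = \frac{39449}{\left(-1\right) \left(-144\right) \frac{1}{-384}} - \frac{35367}{12 - 34596 + 66880} = \frac{39449}{\left(-1\right) \left(-144\right) \left(- \frac{1}{384}\right)} - \frac{35367}{32296} = \frac{39449}{- \frac{3}{8}} - \frac{35367}{32296} = 39449 \left(- \frac{8}{3}\right) - \frac{35367}{32296} = - \frac{315592}{3} - \frac{35367}{32296} = - \frac{10192465333}{96888}$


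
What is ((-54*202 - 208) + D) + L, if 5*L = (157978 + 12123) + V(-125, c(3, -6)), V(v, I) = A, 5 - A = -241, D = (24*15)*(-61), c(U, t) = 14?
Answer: 4967/5 ≈ 993.40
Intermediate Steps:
D = -21960 (D = 360*(-61) = -21960)
A = 246 (A = 5 - 1*(-241) = 5 + 241 = 246)
V(v, I) = 246
L = 170347/5 (L = ((157978 + 12123) + 246)/5 = (170101 + 246)/5 = (1/5)*170347 = 170347/5 ≈ 34069.)
((-54*202 - 208) + D) + L = ((-54*202 - 208) - 21960) + 170347/5 = ((-10908 - 208) - 21960) + 170347/5 = (-11116 - 21960) + 170347/5 = -33076 + 170347/5 = 4967/5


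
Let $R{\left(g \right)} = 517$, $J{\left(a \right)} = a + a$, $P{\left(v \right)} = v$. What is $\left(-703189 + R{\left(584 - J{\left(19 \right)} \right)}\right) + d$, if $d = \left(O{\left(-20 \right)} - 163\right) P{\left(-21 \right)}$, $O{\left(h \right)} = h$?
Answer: $-698829$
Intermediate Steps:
$J{\left(a \right)} = 2 a$
$d = 3843$ ($d = \left(-20 - 163\right) \left(-21\right) = \left(-183\right) \left(-21\right) = 3843$)
$\left(-703189 + R{\left(584 - J{\left(19 \right)} \right)}\right) + d = \left(-703189 + 517\right) + 3843 = -702672 + 3843 = -698829$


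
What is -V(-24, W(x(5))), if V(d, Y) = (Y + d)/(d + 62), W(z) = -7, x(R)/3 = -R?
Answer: 31/38 ≈ 0.81579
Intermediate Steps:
x(R) = -3*R (x(R) = 3*(-R) = -3*R)
V(d, Y) = (Y + d)/(62 + d)
-V(-24, W(x(5))) = -(-7 - 24)/(62 - 24) = -(-31)/38 = -1*(-31/38) = 31/38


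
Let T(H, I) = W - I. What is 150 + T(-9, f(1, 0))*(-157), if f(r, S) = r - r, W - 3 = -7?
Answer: 778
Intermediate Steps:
W = -4 (W = 3 - 7 = -4)
f(r, S) = 0
T(H, I) = -4 - I
150 + T(-9, f(1, 0))*(-157) = 150 + (-4 - 1*0)*(-157) = 150 + (-4 + 0)*(-157) = 150 - 4*(-157) = 150 + 628 = 778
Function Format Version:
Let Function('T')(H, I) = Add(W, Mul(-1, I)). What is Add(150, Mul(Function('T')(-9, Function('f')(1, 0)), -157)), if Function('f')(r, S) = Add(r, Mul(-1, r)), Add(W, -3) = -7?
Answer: 778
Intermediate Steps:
W = -4 (W = Add(3, -7) = -4)
Function('f')(r, S) = 0
Function('T')(H, I) = Add(-4, Mul(-1, I))
Add(150, Mul(Function('T')(-9, Function('f')(1, 0)), -157)) = Add(150, Mul(Add(-4, Mul(-1, 0)), -157)) = Add(150, Mul(Add(-4, 0), -157)) = Add(150, Mul(-4, -157)) = Add(150, 628) = 778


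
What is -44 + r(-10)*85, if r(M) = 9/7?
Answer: 457/7 ≈ 65.286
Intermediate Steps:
r(M) = 9/7 (r(M) = 9*(⅐) = 9/7)
-44 + r(-10)*85 = -44 + (9/7)*85 = -44 + 765/7 = 457/7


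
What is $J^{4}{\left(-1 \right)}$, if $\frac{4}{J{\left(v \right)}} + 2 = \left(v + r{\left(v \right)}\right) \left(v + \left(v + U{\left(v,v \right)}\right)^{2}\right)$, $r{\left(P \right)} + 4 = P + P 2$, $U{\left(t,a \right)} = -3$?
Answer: $\frac{16}{13845841} \approx 1.1556 \cdot 10^{-6}$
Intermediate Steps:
$r{\left(P \right)} = -4 + 3 P$ ($r{\left(P \right)} = -4 + \left(P + P 2\right) = -4 + \left(P + 2 P\right) = -4 + 3 P$)
$J{\left(v \right)} = \frac{4}{-2 + \left(-4 + 4 v\right) \left(v + \left(-3 + v\right)^{2}\right)}$ ($J{\left(v \right)} = \frac{4}{-2 + \left(v + \left(-4 + 3 v\right)\right) \left(v + \left(v - 3\right)^{2}\right)} = \frac{4}{-2 + \left(-4 + 4 v\right) \left(v + \left(-3 + v\right)^{2}\right)}$)
$J^{4}{\left(-1 \right)} = \left(\frac{2}{-19 - 12 \left(-1\right)^{2} + 2 \left(-1\right)^{3} + 28 \left(-1\right)}\right)^{4} = \left(\frac{2}{-19 - 12 + 2 \left(-1\right) - 28}\right)^{4} = \left(\frac{2}{-19 - 12 - 2 - 28}\right)^{4} = \left(\frac{2}{-61}\right)^{4} = \left(2 \left(- \frac{1}{61}\right)\right)^{4} = \left(- \frac{2}{61}\right)^{4} = \frac{16}{13845841}$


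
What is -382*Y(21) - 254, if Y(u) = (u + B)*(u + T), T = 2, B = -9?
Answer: -105686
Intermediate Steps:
Y(u) = (-9 + u)*(2 + u) (Y(u) = (u - 9)*(u + 2) = (-9 + u)*(2 + u))
-382*Y(21) - 254 = -382*(-18 + 21² - 7*21) - 254 = -382*(-18 + 441 - 147) - 254 = -382*276 - 254 = -105432 - 254 = -105686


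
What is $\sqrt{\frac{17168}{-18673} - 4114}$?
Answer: $\frac{i \sqrt{1434793919970}}{18673} \approx 64.148 i$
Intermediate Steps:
$\sqrt{\frac{17168}{-18673} - 4114} = \sqrt{17168 \left(- \frac{1}{18673}\right) - 4114} = \sqrt{- \frac{17168}{18673} - 4114} = \sqrt{- \frac{76837890}{18673}} = \frac{i \sqrt{1434793919970}}{18673}$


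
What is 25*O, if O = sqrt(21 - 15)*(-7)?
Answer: -175*sqrt(6) ≈ -428.66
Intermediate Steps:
O = -7*sqrt(6) (O = sqrt(6)*(-7) = -7*sqrt(6) ≈ -17.146)
25*O = 25*(-7*sqrt(6)) = -175*sqrt(6)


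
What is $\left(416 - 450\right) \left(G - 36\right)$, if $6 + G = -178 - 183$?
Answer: $13702$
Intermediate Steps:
$G = -367$ ($G = -6 - 361 = -367$)
$\left(416 - 450\right) \left(G - 36\right) = \left(416 - 450\right) \left(-367 - 36\right) = \left(-34\right) \left(-403\right) = 13702$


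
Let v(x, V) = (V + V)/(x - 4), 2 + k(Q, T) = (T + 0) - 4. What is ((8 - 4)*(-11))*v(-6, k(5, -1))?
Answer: -308/5 ≈ -61.600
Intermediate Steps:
k(Q, T) = -6 + T (k(Q, T) = -2 + ((T + 0) - 4) = -2 + (T - 4) = -2 + (-4 + T) = -6 + T)
v(x, V) = 2*V/(-4 + x) (v(x, V) = (2*V)/(-4 + x) = 2*V/(-4 + x))
((8 - 4)*(-11))*v(-6, k(5, -1)) = ((8 - 4)*(-11))*(2*(-6 - 1)/(-4 - 6)) = (4*(-11))*(2*(-7)/(-10)) = -88*(-7)*(-1)/10 = -44*7/5 = -308/5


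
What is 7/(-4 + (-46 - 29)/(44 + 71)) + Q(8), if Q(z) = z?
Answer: 695/107 ≈ 6.4953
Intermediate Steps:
7/(-4 + (-46 - 29)/(44 + 71)) + Q(8) = 7/(-4 + (-46 - 29)/(44 + 71)) + 8 = 7/(-4 - 75/115) + 8 = 7/(-4 - 75*1/115) + 8 = 7/(-4 - 15/23) + 8 = 7/(-107/23) + 8 = -23/107*7 + 8 = -161/107 + 8 = 695/107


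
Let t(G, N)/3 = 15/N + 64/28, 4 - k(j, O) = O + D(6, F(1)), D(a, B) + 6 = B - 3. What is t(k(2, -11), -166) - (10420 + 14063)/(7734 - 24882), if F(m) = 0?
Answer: 26613815/3320996 ≈ 8.0138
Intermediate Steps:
D(a, B) = -9 + B (D(a, B) = -6 + (B - 3) = -6 + (-3 + B) = -9 + B)
k(j, O) = 13 - O (k(j, O) = 4 - (O + (-9 + 0)) = 4 - (O - 9) = 4 - (-9 + O) = 4 + (9 - O) = 13 - O)
t(G, N) = 48/7 + 45/N (t(G, N) = 3*(15/N + 64/28) = 3*(15/N + 64*(1/28)) = 3*(15/N + 16/7) = 3*(16/7 + 15/N) = 48/7 + 45/N)
t(k(2, -11), -166) - (10420 + 14063)/(7734 - 24882) = (48/7 + 45/(-166)) - (10420 + 14063)/(7734 - 24882) = (48/7 + 45*(-1/166)) - 24483/(-17148) = (48/7 - 45/166) - 24483*(-1)/17148 = 7653/1162 - 1*(-8161/5716) = 7653/1162 + 8161/5716 = 26613815/3320996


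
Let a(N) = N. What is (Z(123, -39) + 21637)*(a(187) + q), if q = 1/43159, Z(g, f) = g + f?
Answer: 175304413214/43159 ≈ 4.0618e+6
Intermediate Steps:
Z(g, f) = f + g
q = 1/43159 ≈ 2.3170e-5
(Z(123, -39) + 21637)*(a(187) + q) = ((-39 + 123) + 21637)*(187 + 1/43159) = (84 + 21637)*(8070734/43159) = 21721*(8070734/43159) = 175304413214/43159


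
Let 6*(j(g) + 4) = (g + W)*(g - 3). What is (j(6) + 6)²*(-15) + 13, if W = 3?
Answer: -2483/4 ≈ -620.75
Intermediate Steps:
j(g) = -4 + (-3 + g)*(3 + g)/6 (j(g) = -4 + ((g + 3)*(g - 3))/6 = -4 + ((3 + g)*(-3 + g))/6 = -4 + ((-3 + g)*(3 + g))/6 = -4 + (-3 + g)*(3 + g)/6)
(j(6) + 6)²*(-15) + 13 = ((-11/2 + (⅙)*6²) + 6)²*(-15) + 13 = ((-11/2 + (⅙)*36) + 6)²*(-15) + 13 = ((-11/2 + 6) + 6)²*(-15) + 13 = (½ + 6)²*(-15) + 13 = (13/2)²*(-15) + 13 = (169/4)*(-15) + 13 = -2535/4 + 13 = -2483/4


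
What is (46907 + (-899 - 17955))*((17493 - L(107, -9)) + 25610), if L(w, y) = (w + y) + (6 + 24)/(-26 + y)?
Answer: 8445103173/7 ≈ 1.2064e+9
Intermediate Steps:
L(w, y) = w + y + 30/(-26 + y) (L(w, y) = (w + y) + 30/(-26 + y) = w + y + 30/(-26 + y))
(46907 + (-899 - 17955))*((17493 - L(107, -9)) + 25610) = (46907 + (-899 - 17955))*((17493 - (30 + (-9)² - 26*107 - 26*(-9) + 107*(-9))/(-26 - 9)) + 25610) = (46907 - 18854)*((17493 - (30 + 81 - 2782 + 234 - 963)/(-35)) + 25610) = 28053*((17493 - (-1)*(-3400)/35) + 25610) = 28053*((17493 - 1*680/7) + 25610) = 28053*((17493 - 680/7) + 25610) = 28053*(121771/7 + 25610) = 28053*(301041/7) = 8445103173/7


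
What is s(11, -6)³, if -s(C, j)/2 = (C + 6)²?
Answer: -193100552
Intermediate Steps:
s(C, j) = -2*(6 + C)² (s(C, j) = -2*(C + 6)² = -2*(6 + C)²)
s(11, -6)³ = (-2*(6 + 11)²)³ = (-2*17²)³ = (-2*289)³ = (-578)³ = -193100552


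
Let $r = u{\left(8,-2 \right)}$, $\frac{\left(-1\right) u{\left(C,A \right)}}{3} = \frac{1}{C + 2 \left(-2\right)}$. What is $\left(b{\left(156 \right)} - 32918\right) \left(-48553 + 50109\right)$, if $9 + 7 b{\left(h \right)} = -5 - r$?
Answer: $- \frac{358563473}{7} \approx -5.1223 \cdot 10^{7}$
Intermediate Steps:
$u{\left(C,A \right)} = - \frac{3}{-4 + C}$ ($u{\left(C,A \right)} = - \frac{3}{C + 2 \left(-2\right)} = - \frac{3}{C - 4} = - \frac{3}{-4 + C}$)
$r = - \frac{3}{4}$ ($r = - \frac{3}{-4 + 8} = - \frac{3}{4} \approx -0.75$)
$b{\left(h \right)} = - \frac{53}{28}$ ($b{\left(h \right)} = - \frac{9}{7} + \frac{-5 - - \frac{3}{4}}{7} = - \frac{9}{7} + \frac{-5 + \frac{3}{4}}{7} = - \frac{9}{7} + \frac{1}{7} \left(- \frac{17}{4}\right) = - \frac{9}{7} - \frac{17}{28} = - \frac{53}{28}$)
$\left(b{\left(156 \right)} - 32918\right) \left(-48553 + 50109\right) = \left(- \frac{53}{28} - 32918\right) \left(-48553 + 50109\right) = \left(- \frac{921757}{28}\right) 1556 = - \frac{358563473}{7}$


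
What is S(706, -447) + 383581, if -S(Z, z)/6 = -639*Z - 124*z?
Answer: 2757817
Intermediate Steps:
S(Z, z) = 744*z + 3834*Z (S(Z, z) = -6*(-639*Z - 124*z) = 744*z + 3834*Z)
S(706, -447) + 383581 = (744*(-447) + 3834*706) + 383581 = (-332568 + 2706804) + 383581 = 2374236 + 383581 = 2757817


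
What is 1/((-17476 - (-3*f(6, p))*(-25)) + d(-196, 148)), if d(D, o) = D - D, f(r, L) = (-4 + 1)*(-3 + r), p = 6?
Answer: -1/16801 ≈ -5.9520e-5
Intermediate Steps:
f(r, L) = 9 - 3*r (f(r, L) = -3*(-3 + r) = 9 - 3*r)
d(D, o) = 0
1/((-17476 - (-3*f(6, p))*(-25)) + d(-196, 148)) = 1/((-17476 - (-3*(9 - 3*6))*(-25)) + 0) = 1/((-17476 - (-3*(9 - 18))*(-25)) + 0) = 1/((-17476 - (-3*(-9))*(-25)) + 0) = 1/((-17476 - 27*(-25)) + 0) = 1/((-17476 - 1*(-675)) + 0) = 1/((-17476 + 675) + 0) = 1/(-16801 + 0) = 1/(-16801) = -1/16801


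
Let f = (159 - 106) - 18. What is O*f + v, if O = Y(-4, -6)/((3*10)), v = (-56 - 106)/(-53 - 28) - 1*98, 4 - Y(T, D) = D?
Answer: -253/3 ≈ -84.333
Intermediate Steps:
Y(T, D) = 4 - D
v = -96 (v = -162/(-81) - 98 = -162*(-1/81) - 98 = 2 - 98 = -96)
O = ⅓ (O = (4 - 1*(-6))/((3*10)) = (4 + 6)/30 = 10*(1/30) = ⅓ ≈ 0.33333)
f = 35 (f = 53 - 18 = 35)
O*f + v = (⅓)*35 - 96 = 35/3 - 96 = -253/3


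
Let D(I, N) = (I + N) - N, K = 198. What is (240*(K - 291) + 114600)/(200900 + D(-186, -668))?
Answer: 46140/100357 ≈ 0.45976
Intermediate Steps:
D(I, N) = I
(240*(K - 291) + 114600)/(200900 + D(-186, -668)) = (240*(198 - 291) + 114600)/(200900 - 186) = (240*(-93) + 114600)/200714 = (-22320 + 114600)*(1/200714) = 92280*(1/200714) = 46140/100357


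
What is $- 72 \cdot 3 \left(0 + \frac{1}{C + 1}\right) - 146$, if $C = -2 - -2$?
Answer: $-362$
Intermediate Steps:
$C = 0$ ($C = -2 + 2 = 0$)
$- 72 \cdot 3 \left(0 + \frac{1}{C + 1}\right) - 146 = - 72 \cdot 3 \left(0 + \frac{1}{0 + 1}\right) - 146 = - 72 \cdot 3 \left(0 + 1^{-1}\right) - 146 = - 72 \cdot 3 \left(0 + 1\right) - 146 = - 72 \cdot 3 \cdot 1 - 146 = \left(-72\right) 3 - 146 = -216 - 146 = -362$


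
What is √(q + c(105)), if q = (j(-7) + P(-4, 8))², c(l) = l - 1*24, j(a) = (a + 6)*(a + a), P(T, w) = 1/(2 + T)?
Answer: 9*√13/2 ≈ 16.225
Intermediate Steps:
j(a) = 2*a*(6 + a) (j(a) = (6 + a)*(2*a) = 2*a*(6 + a))
c(l) = -24 + l (c(l) = l - 24 = -24 + l)
q = 729/4 (q = (2*(-7)*(6 - 7) + 1/(2 - 4))² = (2*(-7)*(-1) + 1/(-2))² = (14 - ½)² = (27/2)² = 729/4 ≈ 182.25)
√(q + c(105)) = √(729/4 + (-24 + 105)) = √(729/4 + 81) = √(1053/4) = 9*√13/2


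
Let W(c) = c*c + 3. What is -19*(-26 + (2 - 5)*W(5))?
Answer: 2090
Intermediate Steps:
W(c) = 3 + c² (W(c) = c² + 3 = 3 + c²)
-19*(-26 + (2 - 5)*W(5)) = -19*(-26 + (2 - 5)*(3 + 5²)) = -19*(-26 - 3*(3 + 25)) = -19*(-26 - 3*28) = -19*(-26 - 84) = -19*(-110) = 2090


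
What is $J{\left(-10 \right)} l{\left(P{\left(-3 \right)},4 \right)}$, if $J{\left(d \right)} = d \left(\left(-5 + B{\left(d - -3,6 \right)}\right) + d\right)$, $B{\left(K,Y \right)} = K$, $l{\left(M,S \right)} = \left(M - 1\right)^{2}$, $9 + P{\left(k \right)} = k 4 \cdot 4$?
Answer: $740080$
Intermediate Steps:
$P{\left(k \right)} = -9 + 16 k$ ($P{\left(k \right)} = -9 + k 4 \cdot 4 = -9 + 4 k 4 = -9 + 16 k$)
$l{\left(M,S \right)} = \left(-1 + M\right)^{2}$
$J{\left(d \right)} = d \left(-2 + 2 d\right)$ ($J{\left(d \right)} = d \left(\left(-5 + \left(d - -3\right)\right) + d\right) = d \left(\left(-5 + \left(d + 3\right)\right) + d\right) = d \left(\left(-5 + \left(3 + d\right)\right) + d\right) = d \left(\left(-2 + d\right) + d\right) = d \left(-2 + 2 d\right)$)
$J{\left(-10 \right)} l{\left(P{\left(-3 \right)},4 \right)} = 2 \left(-10\right) \left(-1 - 10\right) \left(-1 + \left(-9 + 16 \left(-3\right)\right)\right)^{2} = 2 \left(-10\right) \left(-11\right) \left(-1 - 57\right)^{2} = 220 \left(-1 - 57\right)^{2} = 220 \left(-58\right)^{2} = 220 \cdot 3364 = 740080$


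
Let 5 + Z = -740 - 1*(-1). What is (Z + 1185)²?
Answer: 194481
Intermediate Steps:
Z = -744 (Z = -5 + (-740 - 1*(-1)) = -5 + (-740 + 1) = -5 - 739 = -744)
(Z + 1185)² = (-744 + 1185)² = 441² = 194481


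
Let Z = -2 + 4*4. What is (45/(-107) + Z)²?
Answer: 2111209/11449 ≈ 184.40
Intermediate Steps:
Z = 14 (Z = -2 + 16 = 14)
(45/(-107) + Z)² = (45/(-107) + 14)² = (45*(-1/107) + 14)² = (-45/107 + 14)² = (1453/107)² = 2111209/11449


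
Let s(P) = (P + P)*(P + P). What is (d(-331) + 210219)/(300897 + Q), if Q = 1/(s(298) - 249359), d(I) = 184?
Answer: 22272630371/31852053730 ≈ 0.69925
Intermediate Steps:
s(P) = 4*P² (s(P) = (2*P)*(2*P) = 4*P²)
Q = 1/105857 (Q = 1/(4*298² - 249359) = 1/(4*88804 - 249359) = 1/(355216 - 249359) = 1/105857 ≈ 9.4467e-6)
(d(-331) + 210219)/(300897 + Q) = (184 + 210219)/(300897 + 1/105857) = 210403/(31852053730/105857) = 210403*(105857/31852053730) = 22272630371/31852053730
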